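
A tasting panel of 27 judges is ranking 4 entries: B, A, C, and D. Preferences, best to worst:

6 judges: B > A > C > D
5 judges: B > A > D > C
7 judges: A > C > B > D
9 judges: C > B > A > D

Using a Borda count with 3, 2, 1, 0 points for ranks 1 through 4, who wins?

B: 6·3 + 5·3 + 7·1 + 9·2 = 58
A: 6·2 + 5·2 + 7·3 + 9·1 = 52
C: 6·1 + 5·0 + 7·2 + 9·3 = 47
D: 6·0 + 5·1 + 7·0 + 9·0 = 5
B has the highest Borda score (58).

B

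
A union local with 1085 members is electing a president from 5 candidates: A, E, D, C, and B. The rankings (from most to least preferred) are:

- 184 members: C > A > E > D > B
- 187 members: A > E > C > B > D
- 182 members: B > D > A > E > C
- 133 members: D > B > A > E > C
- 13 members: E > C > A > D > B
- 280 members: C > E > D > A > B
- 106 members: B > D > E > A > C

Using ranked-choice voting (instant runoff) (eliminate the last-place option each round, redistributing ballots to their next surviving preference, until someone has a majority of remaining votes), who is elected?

C

Round 1: A 187, E 13, D 133, C 464, B 288. Eliminate E.
Round 2: A 187, D 133, C 477, B 288. Eliminate D.
Round 3: A 187, C 477, B 421. Eliminate A.
Round 4: C 664, B 421. C has a majority.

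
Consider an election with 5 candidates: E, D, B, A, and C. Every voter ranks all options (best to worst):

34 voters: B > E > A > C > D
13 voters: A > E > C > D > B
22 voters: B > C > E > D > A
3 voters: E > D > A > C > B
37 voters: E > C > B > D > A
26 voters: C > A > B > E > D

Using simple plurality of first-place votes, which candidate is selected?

B

First-place votes: E 40, D 0, B 56, A 13, C 26.
B has the most first-place votes.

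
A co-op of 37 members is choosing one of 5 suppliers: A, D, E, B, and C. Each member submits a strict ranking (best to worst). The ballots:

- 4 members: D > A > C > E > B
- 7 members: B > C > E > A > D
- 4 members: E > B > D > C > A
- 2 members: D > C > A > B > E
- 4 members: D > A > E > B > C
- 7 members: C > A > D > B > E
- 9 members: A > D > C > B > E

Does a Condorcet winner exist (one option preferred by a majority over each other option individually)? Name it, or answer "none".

none

Checking pairwise contests:
C beats A 20–17.
A beats D 23–14.
A beats E 26–11.
A beats B 26–11.
D beats C 23–14.
Every option loses at least one head-to-head, so there is no Condorcet winner.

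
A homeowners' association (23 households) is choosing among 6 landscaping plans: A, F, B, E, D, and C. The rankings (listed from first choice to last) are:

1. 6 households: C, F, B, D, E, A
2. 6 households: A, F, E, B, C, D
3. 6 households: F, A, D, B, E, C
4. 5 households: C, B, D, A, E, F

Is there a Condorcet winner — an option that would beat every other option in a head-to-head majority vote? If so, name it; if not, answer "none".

F vs A: 12–11 for F.
F vs B: 18–5 for F.
F vs E: 18–5 for F.
F vs D: 18–5 for F.
F vs C: 12–11 for F.
F beats every other option head-to-head.

F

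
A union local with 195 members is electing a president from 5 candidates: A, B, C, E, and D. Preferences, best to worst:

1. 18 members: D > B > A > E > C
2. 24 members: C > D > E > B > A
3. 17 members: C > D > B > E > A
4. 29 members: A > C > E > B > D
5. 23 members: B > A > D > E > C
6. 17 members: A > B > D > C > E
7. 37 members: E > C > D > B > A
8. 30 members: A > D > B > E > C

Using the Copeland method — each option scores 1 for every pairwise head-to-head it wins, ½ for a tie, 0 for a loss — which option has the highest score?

A: beats C, E, and D; loses to B → score 3.
B: beats A and E; loses to C and D → score 2.
C: beats B and D; loses to A and E → score 2.
E: beats C; loses to A, B, and D → score 1.
D: beats B and E; loses to A and C → score 2.
A has the best pairwise record.

A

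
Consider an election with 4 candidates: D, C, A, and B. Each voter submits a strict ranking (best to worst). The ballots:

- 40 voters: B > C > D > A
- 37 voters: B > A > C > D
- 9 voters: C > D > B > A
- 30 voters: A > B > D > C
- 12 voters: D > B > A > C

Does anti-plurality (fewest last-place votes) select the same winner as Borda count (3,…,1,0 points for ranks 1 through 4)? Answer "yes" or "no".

Anti-plurality — last-place votes: D 37, C 42, A 49, B 0. Winner: B.
Borda — scores: D 124, C 144, A 176, B 324. Winner: B.
The two methods agree.

yes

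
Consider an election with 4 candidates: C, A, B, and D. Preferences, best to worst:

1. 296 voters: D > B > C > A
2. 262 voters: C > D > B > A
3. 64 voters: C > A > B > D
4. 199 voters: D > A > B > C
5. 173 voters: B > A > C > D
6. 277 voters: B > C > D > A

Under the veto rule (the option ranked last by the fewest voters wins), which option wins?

Last-place votes: C 199, A 835, B 0, D 237.
B is ranked last by the fewest voters, so B wins.

B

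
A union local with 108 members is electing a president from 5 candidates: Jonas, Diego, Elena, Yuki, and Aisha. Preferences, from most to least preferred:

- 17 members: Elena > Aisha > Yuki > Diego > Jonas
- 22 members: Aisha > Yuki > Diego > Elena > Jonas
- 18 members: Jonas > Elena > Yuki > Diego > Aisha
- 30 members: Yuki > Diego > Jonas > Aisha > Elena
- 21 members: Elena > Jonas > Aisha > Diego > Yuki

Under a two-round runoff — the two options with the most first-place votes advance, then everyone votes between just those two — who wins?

Elena

Round 1 first-place votes: Jonas 18, Diego 0, Elena 38, Yuki 30, Aisha 22.
Elena and Yuki advance.
Runoff: Elena is preferred to Yuki by 56 voters; Yuki by 52.
Elena wins the runoff.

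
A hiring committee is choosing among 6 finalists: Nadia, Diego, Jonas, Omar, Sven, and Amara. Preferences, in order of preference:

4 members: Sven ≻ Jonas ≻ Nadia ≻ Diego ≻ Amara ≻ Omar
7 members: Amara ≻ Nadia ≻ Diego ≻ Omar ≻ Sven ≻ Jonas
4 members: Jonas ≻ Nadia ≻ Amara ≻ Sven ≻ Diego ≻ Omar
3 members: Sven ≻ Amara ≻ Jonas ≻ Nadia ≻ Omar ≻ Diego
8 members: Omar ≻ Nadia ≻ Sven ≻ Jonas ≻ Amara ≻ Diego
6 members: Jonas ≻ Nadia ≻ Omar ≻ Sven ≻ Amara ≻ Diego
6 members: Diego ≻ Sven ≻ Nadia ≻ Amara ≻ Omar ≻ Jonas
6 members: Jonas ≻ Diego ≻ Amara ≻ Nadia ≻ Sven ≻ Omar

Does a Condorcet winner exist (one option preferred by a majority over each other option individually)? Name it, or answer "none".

Checking pairwise contests:
Jonas beats Nadia 23–21.
Nadia beats Diego 32–12.
Sven beats Jonas 28–16.
Nadia beats Omar 36–8.
Nadia beats Sven 31–13.
Nadia beats Amara 28–16.
Every option loses at least one head-to-head, so there is no Condorcet winner.

none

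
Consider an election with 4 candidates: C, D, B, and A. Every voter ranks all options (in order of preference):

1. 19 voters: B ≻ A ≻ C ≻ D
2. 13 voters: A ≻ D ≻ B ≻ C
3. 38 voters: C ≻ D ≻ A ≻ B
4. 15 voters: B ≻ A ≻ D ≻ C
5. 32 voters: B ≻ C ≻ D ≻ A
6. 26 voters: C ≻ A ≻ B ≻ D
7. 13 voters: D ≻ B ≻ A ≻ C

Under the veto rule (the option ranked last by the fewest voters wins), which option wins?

Last-place votes: C 41, D 45, B 38, A 32.
A is ranked last by the fewest voters, so A wins.

A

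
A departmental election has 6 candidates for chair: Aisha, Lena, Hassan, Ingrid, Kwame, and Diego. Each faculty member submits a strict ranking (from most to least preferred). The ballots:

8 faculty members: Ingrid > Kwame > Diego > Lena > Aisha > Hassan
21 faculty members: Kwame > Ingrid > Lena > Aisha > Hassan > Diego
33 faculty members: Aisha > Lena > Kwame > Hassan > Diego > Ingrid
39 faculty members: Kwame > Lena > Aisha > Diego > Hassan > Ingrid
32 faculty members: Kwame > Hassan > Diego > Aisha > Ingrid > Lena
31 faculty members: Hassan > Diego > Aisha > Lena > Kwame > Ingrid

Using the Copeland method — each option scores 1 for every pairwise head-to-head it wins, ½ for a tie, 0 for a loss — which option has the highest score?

Kwame

Aisha: beats Lena, Hassan, Ingrid, and Diego; loses to Kwame → score 4.
Lena: beats Hassan, Ingrid, and Diego; loses to Aisha and Kwame → score 3.
Hassan: beats Ingrid and Diego; loses to Aisha, Lena, and Kwame → score 2.
Ingrid: loses to Aisha, Lena, Hassan, Kwame, and Diego → score 0.
Kwame: beats Aisha, Lena, Hassan, Ingrid, and Diego → score 5.
Diego: beats Ingrid; loses to Aisha, Lena, Hassan, and Kwame → score 1.
Kwame has the best pairwise record.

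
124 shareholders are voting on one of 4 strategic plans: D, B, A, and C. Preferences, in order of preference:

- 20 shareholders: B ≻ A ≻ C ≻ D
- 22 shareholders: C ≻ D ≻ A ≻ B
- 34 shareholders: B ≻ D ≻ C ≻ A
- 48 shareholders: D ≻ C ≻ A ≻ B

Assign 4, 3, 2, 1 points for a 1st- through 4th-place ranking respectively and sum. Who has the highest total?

D

D: 20·1 + 22·3 + 34·3 + 48·4 = 380
B: 20·4 + 22·1 + 34·4 + 48·1 = 286
A: 20·3 + 22·2 + 34·1 + 48·2 = 234
C: 20·2 + 22·4 + 34·2 + 48·3 = 340
D has the highest Borda score (380).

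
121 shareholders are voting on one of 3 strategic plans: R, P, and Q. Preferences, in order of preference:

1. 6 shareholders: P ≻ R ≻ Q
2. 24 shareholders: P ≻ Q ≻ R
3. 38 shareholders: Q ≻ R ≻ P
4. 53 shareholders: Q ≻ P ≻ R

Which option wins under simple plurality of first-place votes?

Q

First-place votes: R 0, P 30, Q 91.
Q has the most first-place votes.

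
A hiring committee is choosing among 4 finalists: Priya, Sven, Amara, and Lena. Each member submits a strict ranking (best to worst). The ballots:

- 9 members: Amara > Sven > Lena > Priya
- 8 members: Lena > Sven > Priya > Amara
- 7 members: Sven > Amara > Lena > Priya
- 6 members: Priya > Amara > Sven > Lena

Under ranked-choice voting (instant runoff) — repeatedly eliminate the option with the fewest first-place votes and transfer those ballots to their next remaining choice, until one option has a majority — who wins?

Round 1: Priya 6, Sven 7, Amara 9, Lena 8. Eliminate Priya.
Round 2: Sven 7, Amara 15, Lena 8. Eliminate Sven.
Round 3: Amara 22, Lena 8. Amara has a majority.

Amara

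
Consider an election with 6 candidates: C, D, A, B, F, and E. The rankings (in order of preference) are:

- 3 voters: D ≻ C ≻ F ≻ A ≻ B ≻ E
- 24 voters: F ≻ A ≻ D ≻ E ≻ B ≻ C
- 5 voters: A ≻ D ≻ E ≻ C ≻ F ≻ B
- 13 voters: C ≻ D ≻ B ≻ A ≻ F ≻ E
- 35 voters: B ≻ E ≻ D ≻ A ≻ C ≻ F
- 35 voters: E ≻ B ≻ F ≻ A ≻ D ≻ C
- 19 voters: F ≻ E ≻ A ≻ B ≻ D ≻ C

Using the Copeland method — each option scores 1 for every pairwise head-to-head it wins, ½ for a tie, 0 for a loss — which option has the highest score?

C: loses to D, A, B, F, and E → score 0.
D: beats C; loses to A, B, F, and E → score 1.
A: beats C and D; loses to B, F, and E → score 2.
B: beats C, D, A, and F; loses to E → score 4.
F: beats C, D, and A; loses to B and E → score 3.
E: beats C, D, A, B, and F → score 5.
E has the best pairwise record.

E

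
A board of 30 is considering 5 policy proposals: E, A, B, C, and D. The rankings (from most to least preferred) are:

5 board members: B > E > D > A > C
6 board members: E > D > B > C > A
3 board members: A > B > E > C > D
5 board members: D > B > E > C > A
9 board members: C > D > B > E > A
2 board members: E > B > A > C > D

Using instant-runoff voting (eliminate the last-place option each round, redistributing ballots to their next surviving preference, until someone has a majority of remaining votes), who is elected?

Round 1: E 8, A 3, B 5, C 9, D 5. Eliminate A.
Round 2: E 8, B 8, C 9, D 5. Eliminate D.
Round 3: E 8, B 13, C 9. Eliminate E.
Round 4: B 21, C 9. B has a majority.

B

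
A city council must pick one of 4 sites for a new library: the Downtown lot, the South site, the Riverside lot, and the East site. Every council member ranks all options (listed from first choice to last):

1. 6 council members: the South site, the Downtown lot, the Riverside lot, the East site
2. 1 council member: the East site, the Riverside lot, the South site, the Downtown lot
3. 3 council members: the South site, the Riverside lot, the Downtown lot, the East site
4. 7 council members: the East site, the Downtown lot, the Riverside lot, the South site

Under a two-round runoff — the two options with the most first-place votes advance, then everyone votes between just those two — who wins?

Round 1 first-place votes: the Downtown lot 0, the South site 9, the Riverside lot 0, the East site 8.
the South site and the East site advance.
Runoff: the South site is preferred to the East site by 9 voters; the East site by 8.
the South site wins the runoff.

the South site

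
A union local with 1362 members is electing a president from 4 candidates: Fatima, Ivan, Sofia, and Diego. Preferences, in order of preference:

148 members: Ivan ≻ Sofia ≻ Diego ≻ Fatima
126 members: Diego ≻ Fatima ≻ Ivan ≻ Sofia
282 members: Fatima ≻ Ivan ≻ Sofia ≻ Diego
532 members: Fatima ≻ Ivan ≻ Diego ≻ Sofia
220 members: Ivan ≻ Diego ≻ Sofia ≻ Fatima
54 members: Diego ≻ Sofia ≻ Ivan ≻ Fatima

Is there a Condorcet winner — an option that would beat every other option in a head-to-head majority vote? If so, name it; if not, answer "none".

Fatima

Fatima vs Ivan: 940–422 for Fatima.
Fatima vs Sofia: 940–422 for Fatima.
Fatima vs Diego: 814–548 for Fatima.
Fatima beats every other option head-to-head.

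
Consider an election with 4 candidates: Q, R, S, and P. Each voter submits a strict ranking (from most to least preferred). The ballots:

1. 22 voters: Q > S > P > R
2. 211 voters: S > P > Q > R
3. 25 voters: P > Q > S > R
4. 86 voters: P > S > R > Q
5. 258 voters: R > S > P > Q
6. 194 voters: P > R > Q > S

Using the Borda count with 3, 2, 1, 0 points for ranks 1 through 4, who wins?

Q: 22·3 + 211·1 + 25·2 + 86·0 + 258·0 + 194·1 = 521
R: 22·0 + 211·0 + 25·0 + 86·1 + 258·3 + 194·2 = 1248
S: 22·2 + 211·3 + 25·1 + 86·2 + 258·2 + 194·0 = 1390
P: 22·1 + 211·2 + 25·3 + 86·3 + 258·1 + 194·3 = 1617
P has the highest Borda score (1617).

P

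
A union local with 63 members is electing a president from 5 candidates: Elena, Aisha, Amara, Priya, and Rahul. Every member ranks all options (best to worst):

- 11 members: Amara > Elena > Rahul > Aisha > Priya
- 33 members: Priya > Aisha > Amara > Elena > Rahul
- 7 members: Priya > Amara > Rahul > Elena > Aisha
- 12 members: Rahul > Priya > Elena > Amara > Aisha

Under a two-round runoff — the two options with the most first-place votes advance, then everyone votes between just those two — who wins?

Priya

Round 1 first-place votes: Elena 0, Aisha 0, Amara 11, Priya 40, Rahul 12.
Priya and Rahul advance.
Runoff: Priya is preferred to Rahul by 40 voters; Rahul by 23.
Priya wins the runoff.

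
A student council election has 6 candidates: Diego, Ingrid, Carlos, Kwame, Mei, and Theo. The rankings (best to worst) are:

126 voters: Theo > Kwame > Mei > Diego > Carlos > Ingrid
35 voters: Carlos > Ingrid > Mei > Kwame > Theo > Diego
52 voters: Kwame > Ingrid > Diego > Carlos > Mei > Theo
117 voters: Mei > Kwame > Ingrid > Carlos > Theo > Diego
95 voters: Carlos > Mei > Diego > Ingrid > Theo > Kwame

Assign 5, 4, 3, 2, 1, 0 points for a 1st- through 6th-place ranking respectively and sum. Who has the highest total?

Mei

Diego: 126·2 + 35·0 + 52·3 + 117·0 + 95·3 = 693
Ingrid: 126·0 + 35·4 + 52·4 + 117·3 + 95·2 = 889
Carlos: 126·1 + 35·5 + 52·2 + 117·2 + 95·5 = 1114
Kwame: 126·4 + 35·2 + 52·5 + 117·4 + 95·0 = 1302
Mei: 126·3 + 35·3 + 52·1 + 117·5 + 95·4 = 1500
Theo: 126·5 + 35·1 + 52·0 + 117·1 + 95·1 = 877
Mei has the highest Borda score (1500).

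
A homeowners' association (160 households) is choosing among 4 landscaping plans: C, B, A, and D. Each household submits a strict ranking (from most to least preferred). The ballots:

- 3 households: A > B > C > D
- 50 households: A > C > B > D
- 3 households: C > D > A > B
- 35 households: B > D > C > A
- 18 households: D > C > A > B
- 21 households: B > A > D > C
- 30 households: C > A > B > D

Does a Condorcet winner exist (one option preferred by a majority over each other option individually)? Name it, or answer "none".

C vs B: 101–59 for C.
C vs A: 86–74 for C.
C vs D: 86–74 for C.
C beats every other option head-to-head.

C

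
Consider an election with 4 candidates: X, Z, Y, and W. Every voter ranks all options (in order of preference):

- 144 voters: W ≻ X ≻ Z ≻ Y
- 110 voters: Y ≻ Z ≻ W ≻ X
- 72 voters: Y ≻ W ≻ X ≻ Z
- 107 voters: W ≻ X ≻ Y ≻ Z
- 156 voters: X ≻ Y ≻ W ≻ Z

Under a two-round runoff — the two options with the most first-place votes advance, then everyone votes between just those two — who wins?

Round 1 first-place votes: X 156, Z 0, Y 182, W 251.
W and Y advance.
Runoff: W is preferred to Y by 251 voters; Y by 338.
Y wins the runoff.

Y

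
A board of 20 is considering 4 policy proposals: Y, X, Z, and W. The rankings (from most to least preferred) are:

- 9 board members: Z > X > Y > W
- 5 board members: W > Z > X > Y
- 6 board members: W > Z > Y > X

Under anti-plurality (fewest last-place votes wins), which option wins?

Last-place votes: Y 5, X 6, Z 0, W 9.
Z is ranked last by the fewest voters, so Z wins.

Z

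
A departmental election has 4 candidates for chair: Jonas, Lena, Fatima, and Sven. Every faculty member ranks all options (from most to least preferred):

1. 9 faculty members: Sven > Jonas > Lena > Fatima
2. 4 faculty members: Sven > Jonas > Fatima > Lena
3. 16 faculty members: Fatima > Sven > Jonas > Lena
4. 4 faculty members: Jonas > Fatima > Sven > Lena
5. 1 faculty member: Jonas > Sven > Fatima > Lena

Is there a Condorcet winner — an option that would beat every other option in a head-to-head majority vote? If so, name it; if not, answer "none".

none

Checking pairwise contests:
Sven beats Jonas 29–5.
Jonas beats Lena 34–0.
Jonas beats Fatima 18–16.
Fatima beats Sven 20–14.
Every option loses at least one head-to-head, so there is no Condorcet winner.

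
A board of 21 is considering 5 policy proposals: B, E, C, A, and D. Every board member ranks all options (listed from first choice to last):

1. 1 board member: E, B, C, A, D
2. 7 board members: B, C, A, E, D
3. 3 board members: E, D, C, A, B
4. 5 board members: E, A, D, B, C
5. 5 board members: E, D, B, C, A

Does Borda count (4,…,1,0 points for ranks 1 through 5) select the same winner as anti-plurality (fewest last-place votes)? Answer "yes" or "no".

Borda — scores: B 46, E 63, C 34, A 33, D 34. Winner: E.
Anti-plurality — last-place votes: B 3, E 0, C 5, A 5, D 8. Winner: E.
The two methods agree.

yes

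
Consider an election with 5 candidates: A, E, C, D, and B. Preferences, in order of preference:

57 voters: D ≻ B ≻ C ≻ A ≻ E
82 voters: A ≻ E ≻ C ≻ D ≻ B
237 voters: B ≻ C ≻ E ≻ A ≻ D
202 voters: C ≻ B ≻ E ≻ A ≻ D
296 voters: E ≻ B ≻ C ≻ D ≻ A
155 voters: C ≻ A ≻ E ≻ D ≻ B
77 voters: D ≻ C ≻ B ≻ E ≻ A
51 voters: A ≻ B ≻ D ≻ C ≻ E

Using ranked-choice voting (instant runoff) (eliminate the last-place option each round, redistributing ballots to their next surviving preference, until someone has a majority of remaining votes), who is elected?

Round 1: A 133, E 296, C 357, D 134, B 237. Eliminate A.
Round 2: E 378, C 357, D 134, B 288. Eliminate D.
Round 3: E 378, C 434, B 345. Eliminate B.
Round 4: E 378, C 779. C has a majority.

C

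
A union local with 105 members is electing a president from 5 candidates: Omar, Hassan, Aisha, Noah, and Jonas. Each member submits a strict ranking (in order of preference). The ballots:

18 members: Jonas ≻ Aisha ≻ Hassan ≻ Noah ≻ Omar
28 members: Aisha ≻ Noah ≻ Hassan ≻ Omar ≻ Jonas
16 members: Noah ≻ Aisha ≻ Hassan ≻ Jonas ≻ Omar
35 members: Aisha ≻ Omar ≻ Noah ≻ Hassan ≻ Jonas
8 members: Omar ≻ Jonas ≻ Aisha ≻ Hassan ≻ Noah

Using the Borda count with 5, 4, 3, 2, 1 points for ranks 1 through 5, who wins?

Omar: 18·1 + 28·2 + 16·1 + 35·4 + 8·5 = 270
Hassan: 18·3 + 28·3 + 16·3 + 35·2 + 8·2 = 272
Aisha: 18·4 + 28·5 + 16·4 + 35·5 + 8·3 = 475
Noah: 18·2 + 28·4 + 16·5 + 35·3 + 8·1 = 341
Jonas: 18·5 + 28·1 + 16·2 + 35·1 + 8·4 = 217
Aisha has the highest Borda score (475).

Aisha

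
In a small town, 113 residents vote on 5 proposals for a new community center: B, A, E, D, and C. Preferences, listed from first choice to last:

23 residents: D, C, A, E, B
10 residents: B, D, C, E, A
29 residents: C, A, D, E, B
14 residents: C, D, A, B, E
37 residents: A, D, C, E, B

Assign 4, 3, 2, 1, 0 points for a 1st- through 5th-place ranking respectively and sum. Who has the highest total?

B: 23·0 + 10·4 + 29·0 + 14·1 + 37·0 = 54
A: 23·2 + 10·0 + 29·3 + 14·2 + 37·4 = 309
E: 23·1 + 10·1 + 29·1 + 14·0 + 37·1 = 99
D: 23·4 + 10·3 + 29·2 + 14·3 + 37·3 = 333
C: 23·3 + 10·2 + 29·4 + 14·4 + 37·2 = 335
C has the highest Borda score (335).

C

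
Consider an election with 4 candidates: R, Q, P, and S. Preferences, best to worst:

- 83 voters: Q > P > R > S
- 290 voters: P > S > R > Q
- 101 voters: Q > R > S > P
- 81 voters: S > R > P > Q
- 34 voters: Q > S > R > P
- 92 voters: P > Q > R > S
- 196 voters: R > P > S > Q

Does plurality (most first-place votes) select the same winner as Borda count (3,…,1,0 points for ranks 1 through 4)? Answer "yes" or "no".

Plurality — first-place votes: R 196, Q 218, P 382, S 81. Winner: P.
Borda — scores: R 1451, Q 838, P 1785, S 1188. Winner: P.
The two methods agree.

yes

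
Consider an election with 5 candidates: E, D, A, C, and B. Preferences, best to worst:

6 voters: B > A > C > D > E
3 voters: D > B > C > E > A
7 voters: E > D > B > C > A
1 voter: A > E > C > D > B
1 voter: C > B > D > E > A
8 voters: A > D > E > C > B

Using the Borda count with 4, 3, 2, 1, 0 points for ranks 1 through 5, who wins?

E: 6·0 + 3·1 + 7·4 + 1·3 + 1·1 + 8·2 = 51
D: 6·1 + 3·4 + 7·3 + 1·1 + 1·2 + 8·3 = 66
A: 6·3 + 3·0 + 7·0 + 1·4 + 1·0 + 8·4 = 54
C: 6·2 + 3·2 + 7·1 + 1·2 + 1·4 + 8·1 = 39
B: 6·4 + 3·3 + 7·2 + 1·0 + 1·3 + 8·0 = 50
D has the highest Borda score (66).

D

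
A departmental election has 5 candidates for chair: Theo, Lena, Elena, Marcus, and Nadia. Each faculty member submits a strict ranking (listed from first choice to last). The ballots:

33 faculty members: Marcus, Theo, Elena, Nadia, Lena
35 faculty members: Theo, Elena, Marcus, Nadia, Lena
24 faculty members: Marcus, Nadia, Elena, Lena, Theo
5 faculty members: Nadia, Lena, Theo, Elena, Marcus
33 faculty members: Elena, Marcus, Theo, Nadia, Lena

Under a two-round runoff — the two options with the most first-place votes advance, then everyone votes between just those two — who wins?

Marcus

Round 1 first-place votes: Theo 35, Lena 0, Elena 33, Marcus 57, Nadia 5.
Marcus and Theo advance.
Runoff: Marcus is preferred to Theo by 90 voters; Theo by 40.
Marcus wins the runoff.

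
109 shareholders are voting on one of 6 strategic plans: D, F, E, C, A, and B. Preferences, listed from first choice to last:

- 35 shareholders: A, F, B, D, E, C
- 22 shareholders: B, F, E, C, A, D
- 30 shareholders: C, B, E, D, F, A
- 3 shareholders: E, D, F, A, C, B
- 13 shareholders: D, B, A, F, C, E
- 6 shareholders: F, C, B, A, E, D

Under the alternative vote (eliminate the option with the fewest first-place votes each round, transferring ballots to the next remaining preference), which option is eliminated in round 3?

D

Round 1: D 13, F 6, E 3, C 30, A 35, B 22. Eliminate E.
Round 2: D 16, F 6, C 30, A 35, B 22. Eliminate F.
Round 3: D 16, C 36, A 35, B 22. Eliminate D.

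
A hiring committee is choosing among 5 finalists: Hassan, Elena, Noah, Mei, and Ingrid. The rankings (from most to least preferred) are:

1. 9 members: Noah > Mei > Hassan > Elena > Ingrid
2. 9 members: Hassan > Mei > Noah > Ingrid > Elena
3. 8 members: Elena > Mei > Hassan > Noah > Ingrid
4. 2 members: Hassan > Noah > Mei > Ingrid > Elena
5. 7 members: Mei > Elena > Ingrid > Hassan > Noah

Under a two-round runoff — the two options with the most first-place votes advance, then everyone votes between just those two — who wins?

Round 1 first-place votes: Hassan 11, Elena 8, Noah 9, Mei 7, Ingrid 0.
Hassan and Noah advance.
Runoff: Hassan is preferred to Noah by 26 voters; Noah by 9.
Hassan wins the runoff.

Hassan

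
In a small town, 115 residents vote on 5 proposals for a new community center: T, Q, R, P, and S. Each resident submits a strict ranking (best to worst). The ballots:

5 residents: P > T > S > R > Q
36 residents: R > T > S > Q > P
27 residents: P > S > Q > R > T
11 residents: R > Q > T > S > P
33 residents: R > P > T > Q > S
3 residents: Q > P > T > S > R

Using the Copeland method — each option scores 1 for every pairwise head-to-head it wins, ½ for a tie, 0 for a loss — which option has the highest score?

T: beats Q and S; loses to R and P → score 2.
Q: loses to T, R, P, and S → score 0.
R: beats T, Q, P, and S → score 4.
P: beats T, Q, and S; loses to R → score 3.
S: beats Q; loses to T, R, and P → score 1.
R has the best pairwise record.

R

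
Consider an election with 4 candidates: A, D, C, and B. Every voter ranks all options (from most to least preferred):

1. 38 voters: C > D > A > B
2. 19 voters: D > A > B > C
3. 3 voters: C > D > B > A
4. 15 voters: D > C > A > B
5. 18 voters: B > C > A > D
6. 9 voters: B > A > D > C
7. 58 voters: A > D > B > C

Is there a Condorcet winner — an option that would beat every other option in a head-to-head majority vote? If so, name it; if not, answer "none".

A

A vs D: 85–75 for A.
A vs C: 86–74 for A.
A vs B: 130–30 for A.
A beats every other option head-to-head.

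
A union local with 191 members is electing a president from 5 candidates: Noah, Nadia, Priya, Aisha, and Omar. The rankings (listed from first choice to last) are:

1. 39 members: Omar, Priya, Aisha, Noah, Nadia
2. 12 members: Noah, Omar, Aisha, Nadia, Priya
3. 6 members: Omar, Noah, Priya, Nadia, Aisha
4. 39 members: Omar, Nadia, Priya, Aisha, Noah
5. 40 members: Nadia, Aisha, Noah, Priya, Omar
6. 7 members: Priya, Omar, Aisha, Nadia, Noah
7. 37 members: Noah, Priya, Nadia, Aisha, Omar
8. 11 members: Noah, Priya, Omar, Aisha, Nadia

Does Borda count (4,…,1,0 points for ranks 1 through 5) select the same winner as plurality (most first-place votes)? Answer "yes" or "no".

Borda — scores: Noah 377, Nadia 376, Priya 419, Aisha 323, Omar 415. Winner: Priya.
Plurality — first-place votes: Noah 60, Nadia 40, Priya 7, Aisha 0, Omar 84. Winner: Omar.
The two methods disagree.

no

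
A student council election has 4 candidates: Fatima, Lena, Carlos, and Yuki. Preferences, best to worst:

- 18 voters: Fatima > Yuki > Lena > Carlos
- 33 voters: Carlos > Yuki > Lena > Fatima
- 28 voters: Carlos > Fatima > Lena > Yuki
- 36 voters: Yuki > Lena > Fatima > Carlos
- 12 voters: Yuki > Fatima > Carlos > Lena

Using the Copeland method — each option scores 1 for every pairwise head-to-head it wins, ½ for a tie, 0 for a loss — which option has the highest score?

Fatima: beats Carlos; loses to Lena and Yuki → score 1.
Lena: beats Fatima; loses to Carlos and Yuki → score 1.
Carlos: beats Lena; loses to Fatima and Yuki → score 1.
Yuki: beats Fatima, Lena, and Carlos → score 3.
Yuki has the best pairwise record.

Yuki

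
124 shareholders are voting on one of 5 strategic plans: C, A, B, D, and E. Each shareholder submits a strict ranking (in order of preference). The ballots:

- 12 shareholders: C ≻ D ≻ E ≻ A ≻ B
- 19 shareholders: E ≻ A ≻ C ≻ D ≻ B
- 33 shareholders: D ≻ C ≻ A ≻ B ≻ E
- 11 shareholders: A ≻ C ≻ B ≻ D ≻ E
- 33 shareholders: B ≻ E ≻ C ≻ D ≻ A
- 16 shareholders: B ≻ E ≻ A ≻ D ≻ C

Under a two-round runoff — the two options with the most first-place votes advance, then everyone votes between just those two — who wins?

D

Round 1 first-place votes: C 12, A 11, B 49, D 33, E 19.
B and D advance.
Runoff: B is preferred to D by 60 voters; D by 64.
D wins the runoff.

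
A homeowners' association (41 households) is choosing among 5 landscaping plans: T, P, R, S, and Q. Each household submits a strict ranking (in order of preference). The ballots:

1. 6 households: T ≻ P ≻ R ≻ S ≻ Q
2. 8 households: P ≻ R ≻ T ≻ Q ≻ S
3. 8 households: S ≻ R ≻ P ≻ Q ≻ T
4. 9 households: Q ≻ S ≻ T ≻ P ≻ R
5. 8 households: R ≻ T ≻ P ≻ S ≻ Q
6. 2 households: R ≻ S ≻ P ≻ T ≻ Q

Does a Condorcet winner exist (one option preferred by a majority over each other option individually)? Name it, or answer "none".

none

Checking pairwise contests:
R beats T 26–15.
T beats P 23–18.
P beats R 23–18.
T beats S 22–19.
T beats Q 24–17.
Every option loses at least one head-to-head, so there is no Condorcet winner.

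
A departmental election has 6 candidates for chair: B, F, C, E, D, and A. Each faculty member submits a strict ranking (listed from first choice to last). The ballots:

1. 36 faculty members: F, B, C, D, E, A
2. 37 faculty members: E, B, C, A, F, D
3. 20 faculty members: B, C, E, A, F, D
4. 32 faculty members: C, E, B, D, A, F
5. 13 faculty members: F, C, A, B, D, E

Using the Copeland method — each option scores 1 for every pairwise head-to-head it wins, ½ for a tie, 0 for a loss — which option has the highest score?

B: beats F, C, D, and A; ties E → score 4.5.
F: beats D; loses to B, C, E, and A → score 1.
C: beats F, E, D, and A; loses to B → score 4.
E: beats F, D, and A; ties B; loses to C → score 3.5.
D: loses to B, F, C, E, and A → score 0.
A: beats F and D; loses to B, C, and E → score 2.
B has the best pairwise record.

B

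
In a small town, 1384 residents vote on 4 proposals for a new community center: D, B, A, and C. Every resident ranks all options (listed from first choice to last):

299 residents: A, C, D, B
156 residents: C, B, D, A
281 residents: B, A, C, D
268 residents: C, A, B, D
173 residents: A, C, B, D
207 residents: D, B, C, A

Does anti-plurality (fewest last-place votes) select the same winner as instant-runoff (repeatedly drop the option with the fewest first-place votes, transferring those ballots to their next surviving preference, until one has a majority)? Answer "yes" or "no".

no

Anti-plurality — last-place votes: D 722, B 299, A 363, C 0. Winner: C.
Instant-runoff — R1 D 207, B 281, A 472, C 424 (D out); R2 B 488, A 472, C 424 (C out); R3 B 644, A 740 (A winner). Winner: A.
The two methods disagree.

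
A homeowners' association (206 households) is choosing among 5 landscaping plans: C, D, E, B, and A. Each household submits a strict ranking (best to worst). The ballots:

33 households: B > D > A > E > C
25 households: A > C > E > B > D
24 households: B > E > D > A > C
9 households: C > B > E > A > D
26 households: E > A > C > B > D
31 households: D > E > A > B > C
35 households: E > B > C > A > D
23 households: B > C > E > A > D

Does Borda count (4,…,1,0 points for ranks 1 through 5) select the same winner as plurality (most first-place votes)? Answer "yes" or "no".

no

Borda — scores: C 302, D 271, E 556, B 534, A 397. Winner: E.
Plurality — first-place votes: C 9, D 31, E 61, B 80, A 25. Winner: B.
The two methods disagree.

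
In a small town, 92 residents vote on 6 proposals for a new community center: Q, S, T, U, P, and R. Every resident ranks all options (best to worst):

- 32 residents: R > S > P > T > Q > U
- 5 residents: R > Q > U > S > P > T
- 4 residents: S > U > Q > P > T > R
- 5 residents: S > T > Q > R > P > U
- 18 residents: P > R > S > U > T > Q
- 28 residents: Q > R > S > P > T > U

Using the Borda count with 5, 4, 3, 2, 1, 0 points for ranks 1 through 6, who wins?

R

Q: 32·1 + 5·4 + 4·3 + 5·3 + 18·0 + 28·5 = 219
S: 32·4 + 5·2 + 4·5 + 5·5 + 18·3 + 28·3 = 321
T: 32·2 + 5·0 + 4·1 + 5·4 + 18·1 + 28·1 = 134
U: 32·0 + 5·3 + 4·4 + 5·0 + 18·2 + 28·0 = 67
P: 32·3 + 5·1 + 4·2 + 5·1 + 18·5 + 28·2 = 260
R: 32·5 + 5·5 + 4·0 + 5·2 + 18·4 + 28·4 = 379
R has the highest Borda score (379).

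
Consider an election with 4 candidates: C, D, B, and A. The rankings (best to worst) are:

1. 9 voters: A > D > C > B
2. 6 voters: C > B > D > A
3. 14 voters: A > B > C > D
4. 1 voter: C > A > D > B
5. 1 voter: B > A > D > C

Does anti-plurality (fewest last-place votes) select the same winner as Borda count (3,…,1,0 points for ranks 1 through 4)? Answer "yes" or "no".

Anti-plurality — last-place votes: C 1, D 14, B 10, A 6. Winner: C.
Borda — scores: C 44, D 26, B 43, A 73. Winner: A.
The two methods disagree.

no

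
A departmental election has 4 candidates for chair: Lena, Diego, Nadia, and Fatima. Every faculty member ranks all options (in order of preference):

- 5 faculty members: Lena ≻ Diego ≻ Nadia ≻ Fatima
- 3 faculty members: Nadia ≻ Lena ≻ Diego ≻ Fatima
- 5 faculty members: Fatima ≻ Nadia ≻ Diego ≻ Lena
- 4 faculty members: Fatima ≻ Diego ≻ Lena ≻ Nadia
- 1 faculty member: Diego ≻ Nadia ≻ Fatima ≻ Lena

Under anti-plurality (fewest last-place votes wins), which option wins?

Diego

Last-place votes: Lena 6, Diego 0, Nadia 4, Fatima 8.
Diego is ranked last by the fewest voters, so Diego wins.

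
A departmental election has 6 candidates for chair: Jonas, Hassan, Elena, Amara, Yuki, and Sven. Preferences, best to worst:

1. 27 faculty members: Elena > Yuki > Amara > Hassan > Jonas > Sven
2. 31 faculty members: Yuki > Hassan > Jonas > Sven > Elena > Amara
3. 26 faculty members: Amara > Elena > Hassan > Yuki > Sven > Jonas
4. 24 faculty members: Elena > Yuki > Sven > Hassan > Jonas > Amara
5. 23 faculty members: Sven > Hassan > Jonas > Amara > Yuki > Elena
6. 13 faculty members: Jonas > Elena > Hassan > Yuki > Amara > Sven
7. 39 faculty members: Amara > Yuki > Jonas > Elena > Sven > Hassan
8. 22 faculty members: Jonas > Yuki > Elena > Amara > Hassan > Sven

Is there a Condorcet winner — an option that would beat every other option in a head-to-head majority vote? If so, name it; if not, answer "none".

Yuki

Yuki vs Jonas: 147–58 for Yuki.
Yuki vs Hassan: 143–62 for Yuki.
Yuki vs Elena: 115–90 for Yuki.
Yuki vs Amara: 117–88 for Yuki.
Yuki vs Sven: 182–23 for Yuki.
Yuki beats every other option head-to-head.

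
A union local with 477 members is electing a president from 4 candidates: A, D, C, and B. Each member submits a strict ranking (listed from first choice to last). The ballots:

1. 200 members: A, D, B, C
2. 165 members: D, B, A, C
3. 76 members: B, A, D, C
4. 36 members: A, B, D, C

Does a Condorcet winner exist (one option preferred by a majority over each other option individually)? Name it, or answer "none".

Checking pairwise contests:
B beats A 241–236.
A beats D 312–165.
A beats C 477–0.
D beats B 365–112.
Every option loses at least one head-to-head, so there is no Condorcet winner.

none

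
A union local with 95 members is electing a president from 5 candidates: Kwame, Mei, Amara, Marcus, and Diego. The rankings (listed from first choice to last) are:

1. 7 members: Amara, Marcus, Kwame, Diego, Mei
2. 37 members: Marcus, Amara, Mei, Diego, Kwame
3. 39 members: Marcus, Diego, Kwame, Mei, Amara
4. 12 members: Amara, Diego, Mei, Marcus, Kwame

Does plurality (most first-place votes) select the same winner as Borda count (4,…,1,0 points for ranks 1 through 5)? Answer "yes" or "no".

Plurality — first-place votes: Kwame 0, Mei 0, Amara 19, Marcus 76, Diego 0. Winner: Marcus.
Borda — scores: Kwame 92, Mei 137, Amara 187, Marcus 337, Diego 197. Winner: Marcus.
The two methods agree.

yes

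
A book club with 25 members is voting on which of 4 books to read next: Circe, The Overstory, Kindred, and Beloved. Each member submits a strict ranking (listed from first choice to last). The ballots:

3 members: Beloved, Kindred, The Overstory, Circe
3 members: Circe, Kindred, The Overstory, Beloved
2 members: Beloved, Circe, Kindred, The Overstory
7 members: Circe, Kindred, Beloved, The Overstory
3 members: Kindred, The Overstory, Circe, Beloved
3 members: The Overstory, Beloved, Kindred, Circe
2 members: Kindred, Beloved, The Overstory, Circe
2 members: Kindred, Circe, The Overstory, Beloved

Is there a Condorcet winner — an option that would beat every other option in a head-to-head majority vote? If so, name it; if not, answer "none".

Kindred vs Circe: 13–12 for Kindred.
Kindred vs The Overstory: 22–3 for Kindred.
Kindred vs Beloved: 17–8 for Kindred.
Kindred beats every other option head-to-head.

Kindred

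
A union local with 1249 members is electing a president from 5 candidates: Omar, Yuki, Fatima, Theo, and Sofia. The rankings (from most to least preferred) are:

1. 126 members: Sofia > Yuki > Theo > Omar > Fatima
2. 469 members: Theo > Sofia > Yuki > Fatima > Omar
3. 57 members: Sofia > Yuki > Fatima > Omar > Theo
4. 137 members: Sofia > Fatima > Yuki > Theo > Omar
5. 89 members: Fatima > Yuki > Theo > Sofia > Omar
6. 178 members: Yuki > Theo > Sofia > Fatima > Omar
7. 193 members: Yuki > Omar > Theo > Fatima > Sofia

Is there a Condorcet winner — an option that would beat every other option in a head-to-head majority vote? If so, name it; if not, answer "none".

Checking pairwise contests:
Yuki beats Omar 1249–0.
Sofia beats Yuki 789–460.
Yuki beats Fatima 1023–226.
Yuki beats Theo 780–469.
Theo beats Sofia 929–320.
Every option loses at least one head-to-head, so there is no Condorcet winner.

none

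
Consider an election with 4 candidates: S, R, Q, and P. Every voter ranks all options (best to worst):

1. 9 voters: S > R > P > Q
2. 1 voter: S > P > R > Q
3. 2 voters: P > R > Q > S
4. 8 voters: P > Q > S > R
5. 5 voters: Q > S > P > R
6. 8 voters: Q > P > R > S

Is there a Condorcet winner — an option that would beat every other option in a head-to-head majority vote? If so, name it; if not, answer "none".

P

P vs S: 18–15 for P.
P vs R: 24–9 for P.
P vs Q: 20–13 for P.
P beats every other option head-to-head.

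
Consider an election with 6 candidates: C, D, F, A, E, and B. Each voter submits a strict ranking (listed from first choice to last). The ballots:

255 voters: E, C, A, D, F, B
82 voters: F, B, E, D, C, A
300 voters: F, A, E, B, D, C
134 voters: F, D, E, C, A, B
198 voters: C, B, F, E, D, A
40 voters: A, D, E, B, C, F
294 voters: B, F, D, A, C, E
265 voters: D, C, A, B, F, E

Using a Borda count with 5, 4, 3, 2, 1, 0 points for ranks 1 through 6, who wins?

C: 255·4 + 82·1 + 300·0 + 134·2 + 198·5 + 40·1 + 294·1 + 265·4 = 3754
D: 255·2 + 82·2 + 300·1 + 134·4 + 198·1 + 40·4 + 294·3 + 265·5 = 4075
F: 255·1 + 82·5 + 300·5 + 134·5 + 198·3 + 40·0 + 294·4 + 265·1 = 4870
A: 255·3 + 82·0 + 300·4 + 134·1 + 198·0 + 40·5 + 294·2 + 265·3 = 3682
E: 255·5 + 82·3 + 300·3 + 134·3 + 198·2 + 40·3 + 294·0 + 265·0 = 3339
B: 255·0 + 82·4 + 300·2 + 134·0 + 198·4 + 40·2 + 294·5 + 265·2 = 3800
F has the highest Borda score (4870).

F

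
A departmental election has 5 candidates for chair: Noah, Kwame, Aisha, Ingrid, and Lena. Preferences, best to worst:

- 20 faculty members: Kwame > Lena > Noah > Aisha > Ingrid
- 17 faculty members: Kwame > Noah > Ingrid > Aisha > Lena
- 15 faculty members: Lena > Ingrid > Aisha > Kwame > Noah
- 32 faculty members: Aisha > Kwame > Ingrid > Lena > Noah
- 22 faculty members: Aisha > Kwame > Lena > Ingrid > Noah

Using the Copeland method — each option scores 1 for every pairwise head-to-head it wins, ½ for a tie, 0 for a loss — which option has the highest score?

Noah: loses to Kwame, Aisha, Ingrid, and Lena → score 0.
Kwame: beats Noah, Ingrid, and Lena; loses to Aisha → score 3.
Aisha: beats Noah, Kwame, Ingrid, and Lena → score 4.
Ingrid: beats Noah; loses to Kwame, Aisha, and Lena → score 1.
Lena: beats Noah and Ingrid; loses to Kwame and Aisha → score 2.
Aisha has the best pairwise record.

Aisha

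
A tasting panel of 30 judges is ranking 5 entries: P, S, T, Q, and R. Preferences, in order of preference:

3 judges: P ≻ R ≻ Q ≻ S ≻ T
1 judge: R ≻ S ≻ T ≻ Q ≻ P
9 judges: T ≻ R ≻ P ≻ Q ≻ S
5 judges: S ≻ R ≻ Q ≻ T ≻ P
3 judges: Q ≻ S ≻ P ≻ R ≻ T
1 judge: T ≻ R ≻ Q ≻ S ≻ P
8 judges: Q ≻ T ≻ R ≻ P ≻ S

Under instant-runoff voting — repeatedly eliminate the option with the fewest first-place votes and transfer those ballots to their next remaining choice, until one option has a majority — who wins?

Q

Round 1: P 3, S 5, T 10, Q 11, R 1. Eliminate R.
Round 2: P 3, S 6, T 10, Q 11. Eliminate P.
Round 3: S 6, T 10, Q 14. Eliminate S.
Round 4: T 11, Q 19. Q has a majority.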